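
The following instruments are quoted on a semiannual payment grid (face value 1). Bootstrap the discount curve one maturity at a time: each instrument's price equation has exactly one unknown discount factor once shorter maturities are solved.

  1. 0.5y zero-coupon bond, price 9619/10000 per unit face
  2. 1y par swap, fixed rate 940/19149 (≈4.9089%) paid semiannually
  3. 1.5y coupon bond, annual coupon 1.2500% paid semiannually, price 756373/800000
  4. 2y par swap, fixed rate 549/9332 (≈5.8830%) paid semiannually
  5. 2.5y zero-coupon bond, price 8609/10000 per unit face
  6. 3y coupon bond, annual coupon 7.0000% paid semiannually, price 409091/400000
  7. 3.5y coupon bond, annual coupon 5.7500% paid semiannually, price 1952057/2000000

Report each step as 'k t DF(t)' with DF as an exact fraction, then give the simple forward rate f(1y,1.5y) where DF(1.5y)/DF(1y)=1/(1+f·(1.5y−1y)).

step 1 [0.5y] zero: DF = P = 9619/10000 ≈ 0.961900
step 2 [1y] swap r/2=470/19149: DF=(1 − 470/19149·(0.961900))/(1+470/19149) = 953/1000 ≈ 0.953000
step 3 [1.5y] bond c/2=1/160: DF=(756373/800000 − 1/160·(0.961900+0.953000))/(1+1/160) = 9277/10000 ≈ 0.927700
step 4 [2y] swap r/2=549/18664: DF=(1 − 549/18664·(0.961900+0.953000+0.927700))/(1+549/18664) = 4451/5000 ≈ 0.890200
step 5 [2.5y] zero: DF = P = 8609/10000 ≈ 0.860900
step 6 [3y] bond c/2=7/200: DF=(409091/400000 − 7/200·(0.961900+0.953000+0.927700+0.890200+0.860900))/(1+7/200) = 1041/1250 ≈ 0.832800
step 7 [3.5y] bond c/2=23/800: DF=(1952057/2000000 − 23/800·(0.961900+0.953000+0.927700+0.890200+0.860900+0.832800))/(1+23/800) = 7971/10000 ≈ 0.797100

1 1/2 9619/10000
2 1 953/1000
3 3/2 9277/10000
4 2 4451/5000
5 5/2 8609/10000
6 3 1041/1250
7 7/2 7971/10000
f(1y,1.5y) = ((953/1000)/(9277/10000) − 1)/(1/2) = 506/9277 ≈ 5.4543%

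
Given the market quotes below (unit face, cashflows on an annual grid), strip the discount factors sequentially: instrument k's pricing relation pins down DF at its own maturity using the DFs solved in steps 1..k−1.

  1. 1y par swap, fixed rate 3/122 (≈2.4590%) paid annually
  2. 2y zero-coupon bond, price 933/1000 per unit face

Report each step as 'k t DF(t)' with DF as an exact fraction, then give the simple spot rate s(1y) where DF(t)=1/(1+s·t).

1 1 122/125
2 2 933/1000
s(1y) = (1/(122/125) − 1)/(1) = 3/122 ≈ 2.4590%

step 1 [1y] swap r/1=3/122: DF=(1 − 3/122·(0))/(1+3/122) = 122/125 ≈ 0.976000
step 2 [2y] zero: DF = P = 933/1000 ≈ 0.933000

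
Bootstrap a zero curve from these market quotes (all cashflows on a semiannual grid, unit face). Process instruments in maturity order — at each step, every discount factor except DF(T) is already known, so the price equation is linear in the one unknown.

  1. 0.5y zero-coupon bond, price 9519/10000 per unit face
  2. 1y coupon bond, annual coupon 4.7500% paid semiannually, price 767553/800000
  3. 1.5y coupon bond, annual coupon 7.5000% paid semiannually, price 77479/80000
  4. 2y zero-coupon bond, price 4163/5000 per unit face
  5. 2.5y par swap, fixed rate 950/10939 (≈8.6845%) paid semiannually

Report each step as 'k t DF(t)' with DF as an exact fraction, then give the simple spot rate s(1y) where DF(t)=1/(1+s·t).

step 1 [0.5y] zero: DF = P = 9519/10000 ≈ 0.951900
step 2 [1y] bond c/2=19/800: DF=(767553/800000 − 19/800·(0.951900))/(1+19/800) = 9151/10000 ≈ 0.915100
step 3 [1.5y] bond c/2=3/80: DF=(77479/80000 − 3/80·(0.951900+0.915100))/(1+3/80) = 433/500 ≈ 0.866000
step 4 [2y] zero: DF = P = 4163/5000 ≈ 0.832600
step 5 [2.5y] swap r/2=475/10939: DF=(1 − 475/10939·(0.951900+0.915100+0.866000+0.832600))/(1+475/10939) = 81/100 ≈ 0.810000

1 1/2 9519/10000
2 1 9151/10000
3 3/2 433/500
4 2 4163/5000
5 5/2 81/100
s(1y) = (1/(9151/10000) − 1)/(1) = 849/9151 ≈ 9.2777%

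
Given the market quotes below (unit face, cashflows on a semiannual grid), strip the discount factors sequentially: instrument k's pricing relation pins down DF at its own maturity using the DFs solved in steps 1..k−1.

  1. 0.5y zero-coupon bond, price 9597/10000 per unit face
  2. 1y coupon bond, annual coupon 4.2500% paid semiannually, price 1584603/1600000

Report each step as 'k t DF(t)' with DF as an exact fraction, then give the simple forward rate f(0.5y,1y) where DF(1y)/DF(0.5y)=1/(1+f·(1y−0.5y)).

step 1 [0.5y] zero: DF = P = 9597/10000 ≈ 0.959700
step 2 [1y] bond c/2=17/800: DF=(1584603/1600000 − 17/800·(0.959700))/(1+17/800) = 4749/5000 ≈ 0.949800

1 1/2 9597/10000
2 1 4749/5000
f(0.5y,1y) = ((9597/10000)/(4749/5000) − 1)/(1/2) = 33/1583 ≈ 2.0846%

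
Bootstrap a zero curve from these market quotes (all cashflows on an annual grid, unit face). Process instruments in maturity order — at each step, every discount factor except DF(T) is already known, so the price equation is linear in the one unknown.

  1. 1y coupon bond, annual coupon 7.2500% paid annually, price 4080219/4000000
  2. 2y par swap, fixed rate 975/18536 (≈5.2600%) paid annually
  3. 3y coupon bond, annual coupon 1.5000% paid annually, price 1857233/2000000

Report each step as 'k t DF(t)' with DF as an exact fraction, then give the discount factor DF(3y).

1 1 9511/10000
2 2 361/400
3 3 71/80
DF(3y) = 71/80 ≈ 0.887500

step 1 [1y] bond c/1=29/400: DF=(4080219/4000000 − 29/400·(0))/(1+29/400) = 9511/10000 ≈ 0.951100
step 2 [2y] swap r/1=975/18536: DF=(1 − 975/18536·(0.951100))/(1+975/18536) = 361/400 ≈ 0.902500
step 3 [3y] bond c/1=3/200: DF=(1857233/2000000 − 3/200·(0.951100+0.902500))/(1+3/200) = 71/80 ≈ 0.887500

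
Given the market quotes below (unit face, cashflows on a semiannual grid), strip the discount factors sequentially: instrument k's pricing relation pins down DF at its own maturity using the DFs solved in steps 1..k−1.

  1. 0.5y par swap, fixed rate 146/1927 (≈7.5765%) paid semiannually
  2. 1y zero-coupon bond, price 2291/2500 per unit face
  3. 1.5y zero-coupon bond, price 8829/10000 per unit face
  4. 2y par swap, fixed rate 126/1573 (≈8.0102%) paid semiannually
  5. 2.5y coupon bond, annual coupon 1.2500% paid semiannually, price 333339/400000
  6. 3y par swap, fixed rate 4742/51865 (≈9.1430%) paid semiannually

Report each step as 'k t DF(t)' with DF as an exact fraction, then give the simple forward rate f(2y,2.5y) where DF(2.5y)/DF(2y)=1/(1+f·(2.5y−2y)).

1 1/2 1927/2000
2 1 2291/2500
3 3/2 8829/10000
4 2 8551/10000
5 5/2 8057/10000
6 3 7629/10000
f(2y,2.5y) = ((8551/10000)/(8057/10000) − 1)/(1/2) = 988/8057 ≈ 12.2626%

step 1 [0.5y] swap r/2=73/1927: DF=(1 − 73/1927·(0))/(1+73/1927) = 1927/2000 ≈ 0.963500
step 2 [1y] zero: DF = P = 2291/2500 ≈ 0.916400
step 3 [1.5y] zero: DF = P = 8829/10000 ≈ 0.882900
step 4 [2y] swap r/2=63/1573: DF=(1 − 63/1573·(0.963500+0.916400+0.882900))/(1+63/1573) = 8551/10000 ≈ 0.855100
step 5 [2.5y] bond c/2=1/160: DF=(333339/400000 − 1/160·(0.963500+0.916400+0.882900+0.855100))/(1+1/160) = 8057/10000 ≈ 0.805700
step 6 [3y] swap r/2=2371/51865: DF=(1 − 2371/51865·(0.963500+0.916400+0.882900+0.855100+0.805700))/(1+2371/51865) = 7629/10000 ≈ 0.762900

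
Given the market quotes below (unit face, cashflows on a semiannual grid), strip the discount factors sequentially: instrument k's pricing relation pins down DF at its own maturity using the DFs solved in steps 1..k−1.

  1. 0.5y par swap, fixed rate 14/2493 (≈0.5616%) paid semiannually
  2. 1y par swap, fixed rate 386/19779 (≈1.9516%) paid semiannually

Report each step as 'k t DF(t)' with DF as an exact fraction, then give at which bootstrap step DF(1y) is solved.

step 1 [0.5y] swap r/2=7/2493: DF=(1 − 7/2493·(0))/(1+7/2493) = 2493/2500 ≈ 0.997200
step 2 [1y] swap r/2=193/19779: DF=(1 − 193/19779·(0.997200))/(1+193/19779) = 9807/10000 ≈ 0.980700

1 1/2 2493/2500
2 1 9807/10000
DF(1y) is solved at step 2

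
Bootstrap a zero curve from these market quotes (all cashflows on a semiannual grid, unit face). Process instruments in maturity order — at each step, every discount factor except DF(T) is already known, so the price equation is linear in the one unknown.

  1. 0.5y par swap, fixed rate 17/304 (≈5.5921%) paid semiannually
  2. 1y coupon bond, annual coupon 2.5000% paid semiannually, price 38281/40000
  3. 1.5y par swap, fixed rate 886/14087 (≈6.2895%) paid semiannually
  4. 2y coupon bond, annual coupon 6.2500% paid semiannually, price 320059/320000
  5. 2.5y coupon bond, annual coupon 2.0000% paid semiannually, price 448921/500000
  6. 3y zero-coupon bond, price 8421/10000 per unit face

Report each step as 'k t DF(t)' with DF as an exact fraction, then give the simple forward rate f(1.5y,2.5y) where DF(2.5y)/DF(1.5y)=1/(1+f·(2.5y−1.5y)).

step 1 [0.5y] swap r/2=17/608: DF=(1 − 17/608·(0))/(1+17/608) = 608/625 ≈ 0.972800
step 2 [1y] bond c/2=1/80: DF=(38281/40000 − 1/80·(0.972800))/(1+1/80) = 2333/2500 ≈ 0.933200
step 3 [1.5y] swap r/2=443/14087: DF=(1 − 443/14087·(0.972800+0.933200))/(1+443/14087) = 4557/5000 ≈ 0.911400
step 4 [2y] bond c/2=1/32: DF=(320059/320000 − 1/32·(0.972800+0.933200+0.911400))/(1+1/32) = 1769/2000 ≈ 0.884500
step 5 [2.5y] bond c/2=1/100: DF=(448921/500000 − 1/100·(0.972800+0.933200+0.911400+0.884500))/(1+1/100) = 8523/10000 ≈ 0.852300
step 6 [3y] zero: DF = P = 8421/10000 ≈ 0.842100

1 1/2 608/625
2 1 2333/2500
3 3/2 4557/5000
4 2 1769/2000
5 5/2 8523/10000
6 3 8421/10000
f(1.5y,2.5y) = ((4557/5000)/(8523/10000) − 1)/(1) = 197/2841 ≈ 6.9342%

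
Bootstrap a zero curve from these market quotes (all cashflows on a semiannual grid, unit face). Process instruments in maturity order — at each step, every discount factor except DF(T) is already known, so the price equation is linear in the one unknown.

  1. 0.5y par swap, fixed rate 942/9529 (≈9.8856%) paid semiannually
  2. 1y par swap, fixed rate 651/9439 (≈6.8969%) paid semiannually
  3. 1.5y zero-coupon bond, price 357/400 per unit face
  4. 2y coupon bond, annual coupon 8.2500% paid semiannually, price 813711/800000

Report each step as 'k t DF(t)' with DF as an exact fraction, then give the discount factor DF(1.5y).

1 1/2 9529/10000
2 1 9349/10000
3 3/2 357/400
4 2 8667/10000
DF(1.5y) = 357/400 ≈ 0.892500

step 1 [0.5y] swap r/2=471/9529: DF=(1 − 471/9529·(0))/(1+471/9529) = 9529/10000 ≈ 0.952900
step 2 [1y] swap r/2=651/18878: DF=(1 − 651/18878·(0.952900))/(1+651/18878) = 9349/10000 ≈ 0.934900
step 3 [1.5y] zero: DF = P = 357/400 ≈ 0.892500
step 4 [2y] bond c/2=33/800: DF=(813711/800000 − 33/800·(0.952900+0.934900+0.892500))/(1+33/800) = 8667/10000 ≈ 0.866700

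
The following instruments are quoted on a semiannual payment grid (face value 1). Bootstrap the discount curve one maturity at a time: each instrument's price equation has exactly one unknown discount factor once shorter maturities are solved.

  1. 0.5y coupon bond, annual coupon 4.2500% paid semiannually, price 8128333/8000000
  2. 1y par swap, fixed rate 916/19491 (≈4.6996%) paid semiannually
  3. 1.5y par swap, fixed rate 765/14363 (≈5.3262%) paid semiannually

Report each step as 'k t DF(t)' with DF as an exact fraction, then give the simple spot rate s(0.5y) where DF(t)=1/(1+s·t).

1 1/2 9949/10000
2 1 4771/5000
3 3/2 1847/2000
s(0.5y) = (1/(9949/10000) − 1)/(1/2) = 102/9949 ≈ 1.0252%

step 1 [0.5y] bond c/2=17/800: DF=(8128333/8000000 − 17/800·(0))/(1+17/800) = 9949/10000 ≈ 0.994900
step 2 [1y] swap r/2=458/19491: DF=(1 − 458/19491·(0.994900))/(1+458/19491) = 4771/5000 ≈ 0.954200
step 3 [1.5y] swap r/2=765/28726: DF=(1 − 765/28726·(0.994900+0.954200))/(1+765/28726) = 1847/2000 ≈ 0.923500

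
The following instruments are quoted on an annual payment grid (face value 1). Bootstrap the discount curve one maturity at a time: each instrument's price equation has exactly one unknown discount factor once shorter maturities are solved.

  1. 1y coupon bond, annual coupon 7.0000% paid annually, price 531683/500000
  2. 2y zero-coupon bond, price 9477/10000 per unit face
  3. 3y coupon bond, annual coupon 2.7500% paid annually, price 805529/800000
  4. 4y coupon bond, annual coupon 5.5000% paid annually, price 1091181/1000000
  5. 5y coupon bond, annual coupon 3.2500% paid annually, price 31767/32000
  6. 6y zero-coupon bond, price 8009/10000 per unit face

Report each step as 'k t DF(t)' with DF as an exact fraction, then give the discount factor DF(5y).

1 1 4969/5000
2 2 9477/10000
3 3 116/125
4 4 8847/10000
5 5 8433/10000
6 6 8009/10000
DF(5y) = 8433/10000 ≈ 0.843300

step 1 [1y] bond c/1=7/100: DF=(531683/500000 − 7/100·(0))/(1+7/100) = 4969/5000 ≈ 0.993800
step 2 [2y] zero: DF = P = 9477/10000 ≈ 0.947700
step 3 [3y] bond c/1=11/400: DF=(805529/800000 − 11/400·(0.993800+0.947700))/(1+11/400) = 116/125 ≈ 0.928000
step 4 [4y] bond c/1=11/200: DF=(1091181/1000000 − 11/200·(0.993800+0.947700+0.928000))/(1+11/200) = 8847/10000 ≈ 0.884700
step 5 [5y] bond c/1=13/400: DF=(31767/32000 − 13/400·(0.993800+0.947700+0.928000+0.884700))/(1+13/400) = 8433/10000 ≈ 0.843300
step 6 [6y] zero: DF = P = 8009/10000 ≈ 0.800900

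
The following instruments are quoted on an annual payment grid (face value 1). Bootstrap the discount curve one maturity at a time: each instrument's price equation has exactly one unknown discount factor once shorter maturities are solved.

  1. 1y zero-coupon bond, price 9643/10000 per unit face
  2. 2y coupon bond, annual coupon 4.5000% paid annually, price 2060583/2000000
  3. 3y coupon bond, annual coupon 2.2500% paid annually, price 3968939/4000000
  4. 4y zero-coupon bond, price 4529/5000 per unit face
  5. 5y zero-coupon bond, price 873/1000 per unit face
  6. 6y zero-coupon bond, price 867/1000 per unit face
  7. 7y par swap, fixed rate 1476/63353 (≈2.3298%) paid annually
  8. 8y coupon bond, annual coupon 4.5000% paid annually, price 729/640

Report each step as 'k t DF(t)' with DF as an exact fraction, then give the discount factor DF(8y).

1 1 9643/10000
2 2 2361/2500
3 3 2321/2500
4 4 4529/5000
5 5 873/1000
6 6 867/1000
7 7 2131/2500
8 8 2043/2500
DF(8y) = 2043/2500 ≈ 0.817200

step 1 [1y] zero: DF = P = 9643/10000 ≈ 0.964300
step 2 [2y] bond c/1=9/200: DF=(2060583/2000000 − 9/200·(0.964300))/(1+9/200) = 2361/2500 ≈ 0.944400
step 3 [3y] bond c/1=9/400: DF=(3968939/4000000 − 9/400·(0.964300+0.944400))/(1+9/400) = 2321/2500 ≈ 0.928400
step 4 [4y] zero: DF = P = 4529/5000 ≈ 0.905800
step 5 [5y] zero: DF = P = 873/1000 ≈ 0.873000
step 6 [6y] zero: DF = P = 867/1000 ≈ 0.867000
step 7 [7y] swap r/1=1476/63353: DF=(1 − 1476/63353·(0.964300+0.944400+0.928400+0.905800+0.873000+0.867000))/(1+1476/63353) = 2131/2500 ≈ 0.852400
step 8 [8y] bond c/1=9/200: DF=(729/640 − 9/200·(0.964300+0.944400+0.928400+0.905800+0.873000+0.867000+0.852400))/(1+9/200) = 2043/2500 ≈ 0.817200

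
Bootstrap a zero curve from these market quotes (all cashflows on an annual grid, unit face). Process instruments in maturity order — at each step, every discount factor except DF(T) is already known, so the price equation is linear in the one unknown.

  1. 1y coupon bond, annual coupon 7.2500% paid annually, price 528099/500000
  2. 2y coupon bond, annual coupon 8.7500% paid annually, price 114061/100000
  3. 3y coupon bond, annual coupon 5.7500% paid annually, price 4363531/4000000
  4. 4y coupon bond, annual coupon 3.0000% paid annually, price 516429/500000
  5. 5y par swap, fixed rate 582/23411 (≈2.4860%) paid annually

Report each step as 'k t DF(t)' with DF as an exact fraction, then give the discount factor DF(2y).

1 1 1231/1250
2 2 606/625
3 3 9253/10000
4 4 9189/10000
5 5 2209/2500
DF(2y) = 606/625 ≈ 0.969600

step 1 [1y] bond c/1=29/400: DF=(528099/500000 − 29/400·(0))/(1+29/400) = 1231/1250 ≈ 0.984800
step 2 [2y] bond c/1=7/80: DF=(114061/100000 − 7/80·(0.984800))/(1+7/80) = 606/625 ≈ 0.969600
step 3 [3y] bond c/1=23/400: DF=(4363531/4000000 − 23/400·(0.984800+0.969600))/(1+23/400) = 9253/10000 ≈ 0.925300
step 4 [4y] bond c/1=3/100: DF=(516429/500000 − 3/100·(0.984800+0.969600+0.925300))/(1+3/100) = 9189/10000 ≈ 0.918900
step 5 [5y] swap r/1=582/23411: DF=(1 − 582/23411·(0.984800+0.969600+0.925300+0.918900))/(1+582/23411) = 2209/2500 ≈ 0.883600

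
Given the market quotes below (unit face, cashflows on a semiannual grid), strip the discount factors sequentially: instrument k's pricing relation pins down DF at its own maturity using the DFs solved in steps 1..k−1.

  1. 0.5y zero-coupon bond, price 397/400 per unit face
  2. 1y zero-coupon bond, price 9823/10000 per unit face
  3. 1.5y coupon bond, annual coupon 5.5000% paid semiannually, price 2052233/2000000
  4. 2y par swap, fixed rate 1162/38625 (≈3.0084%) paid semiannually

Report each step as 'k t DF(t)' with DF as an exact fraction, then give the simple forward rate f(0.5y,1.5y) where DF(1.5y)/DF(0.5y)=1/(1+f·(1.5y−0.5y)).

1 1/2 397/400
2 1 9823/10000
3 3/2 4729/5000
4 2 9419/10000
f(0.5y,1.5y) = ((397/400)/(4729/5000) − 1)/(1) = 467/9458 ≈ 4.9376%

step 1 [0.5y] zero: DF = P = 397/400 ≈ 0.992500
step 2 [1y] zero: DF = P = 9823/10000 ≈ 0.982300
step 3 [1.5y] bond c/2=11/400: DF=(2052233/2000000 − 11/400·(0.992500+0.982300))/(1+11/400) = 4729/5000 ≈ 0.945800
step 4 [2y] swap r/2=581/38625: DF=(1 − 581/38625·(0.992500+0.982300+0.945800))/(1+581/38625) = 9419/10000 ≈ 0.941900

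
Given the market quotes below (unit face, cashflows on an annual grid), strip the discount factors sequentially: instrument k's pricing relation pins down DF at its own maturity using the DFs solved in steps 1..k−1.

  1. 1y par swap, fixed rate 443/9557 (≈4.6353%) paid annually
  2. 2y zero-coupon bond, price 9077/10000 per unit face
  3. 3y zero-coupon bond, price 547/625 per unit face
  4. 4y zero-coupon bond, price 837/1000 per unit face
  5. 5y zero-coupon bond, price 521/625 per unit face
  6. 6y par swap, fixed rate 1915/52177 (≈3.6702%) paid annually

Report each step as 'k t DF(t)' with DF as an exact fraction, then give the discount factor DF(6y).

step 1 [1y] swap r/1=443/9557: DF=(1 − 443/9557·(0))/(1+443/9557) = 9557/10000 ≈ 0.955700
step 2 [2y] zero: DF = P = 9077/10000 ≈ 0.907700
step 3 [3y] zero: DF = P = 547/625 ≈ 0.875200
step 4 [4y] zero: DF = P = 837/1000 ≈ 0.837000
step 5 [5y] zero: DF = P = 521/625 ≈ 0.833600
step 6 [6y] swap r/1=1915/52177: DF=(1 − 1915/52177·(0.955700+0.907700+0.875200+0.837000+0.833600))/(1+1915/52177) = 1617/2000 ≈ 0.808500

1 1 9557/10000
2 2 9077/10000
3 3 547/625
4 4 837/1000
5 5 521/625
6 6 1617/2000
DF(6y) = 1617/2000 ≈ 0.808500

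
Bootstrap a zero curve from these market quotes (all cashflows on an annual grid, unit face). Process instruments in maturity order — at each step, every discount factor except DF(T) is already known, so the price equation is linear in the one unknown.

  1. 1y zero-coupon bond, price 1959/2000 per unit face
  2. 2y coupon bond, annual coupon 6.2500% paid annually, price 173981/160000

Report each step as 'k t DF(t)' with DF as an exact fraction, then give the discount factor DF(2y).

step 1 [1y] zero: DF = P = 1959/2000 ≈ 0.979500
step 2 [2y] bond c/1=1/16: DF=(173981/160000 − 1/16·(0.979500))/(1+1/16) = 4829/5000 ≈ 0.965800

1 1 1959/2000
2 2 4829/5000
DF(2y) = 4829/5000 ≈ 0.965800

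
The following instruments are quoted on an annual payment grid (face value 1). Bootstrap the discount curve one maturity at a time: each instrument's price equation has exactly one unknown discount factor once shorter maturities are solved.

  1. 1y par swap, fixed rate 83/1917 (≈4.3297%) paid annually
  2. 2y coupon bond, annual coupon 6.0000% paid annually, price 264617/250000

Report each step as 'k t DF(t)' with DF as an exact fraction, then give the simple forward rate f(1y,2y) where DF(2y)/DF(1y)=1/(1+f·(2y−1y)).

1 1 1917/2000
2 2 9443/10000
f(1y,2y) = ((1917/2000)/(9443/10000) − 1)/(1) = 2/133 ≈ 1.5038%

step 1 [1y] swap r/1=83/1917: DF=(1 − 83/1917·(0))/(1+83/1917) = 1917/2000 ≈ 0.958500
step 2 [2y] bond c/1=3/50: DF=(264617/250000 − 3/50·(0.958500))/(1+3/50) = 9443/10000 ≈ 0.944300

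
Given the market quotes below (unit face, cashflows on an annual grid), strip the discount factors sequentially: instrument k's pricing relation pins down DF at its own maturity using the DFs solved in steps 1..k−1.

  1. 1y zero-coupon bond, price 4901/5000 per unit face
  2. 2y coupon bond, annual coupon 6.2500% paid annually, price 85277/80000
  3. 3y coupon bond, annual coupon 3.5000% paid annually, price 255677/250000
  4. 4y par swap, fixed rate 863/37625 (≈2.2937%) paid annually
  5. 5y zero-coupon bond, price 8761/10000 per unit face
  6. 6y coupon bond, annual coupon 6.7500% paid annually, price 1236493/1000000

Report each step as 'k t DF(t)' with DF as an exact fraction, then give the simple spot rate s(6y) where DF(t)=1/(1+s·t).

step 1 [1y] zero: DF = P = 4901/5000 ≈ 0.980200
step 2 [2y] bond c/1=1/16: DF=(85277/80000 − 1/16·(0.980200))/(1+1/16) = 591/625 ≈ 0.945600
step 3 [3y] bond c/1=7/200: DF=(255677/250000 − 7/200·(0.980200+0.945600))/(1+7/200) = 923/1000 ≈ 0.923000
step 4 [4y] swap r/1=863/37625: DF=(1 − 863/37625·(0.980200+0.945600+0.923000))/(1+863/37625) = 9137/10000 ≈ 0.913700
step 5 [5y] zero: DF = P = 8761/10000 ≈ 0.876100
step 6 [6y] bond c/1=27/400: DF=(1236493/1000000 − 27/400·(0.980200+0.945600+0.923000+0.913700+0.876100))/(1+27/400) = 173/200 ≈ 0.865000

1 1 4901/5000
2 2 591/625
3 3 923/1000
4 4 9137/10000
5 5 8761/10000
6 6 173/200
s(6y) = (1/(173/200) − 1)/(6) = 9/346 ≈ 2.6012%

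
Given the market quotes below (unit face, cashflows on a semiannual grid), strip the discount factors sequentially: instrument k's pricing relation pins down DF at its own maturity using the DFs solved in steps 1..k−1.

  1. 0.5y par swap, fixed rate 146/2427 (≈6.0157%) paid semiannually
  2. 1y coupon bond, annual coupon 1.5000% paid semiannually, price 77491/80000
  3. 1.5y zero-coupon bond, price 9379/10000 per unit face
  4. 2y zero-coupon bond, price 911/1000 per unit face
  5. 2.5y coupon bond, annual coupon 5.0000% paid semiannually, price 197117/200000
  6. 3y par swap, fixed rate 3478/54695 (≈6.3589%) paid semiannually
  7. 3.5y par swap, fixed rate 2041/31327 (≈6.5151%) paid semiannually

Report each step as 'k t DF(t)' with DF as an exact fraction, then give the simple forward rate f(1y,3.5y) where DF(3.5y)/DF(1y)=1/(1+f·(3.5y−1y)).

step 1 [0.5y] swap r/2=73/2427: DF=(1 − 73/2427·(0))/(1+73/2427) = 2427/2500 ≈ 0.970800
step 2 [1y] bond c/2=3/400: DF=(77491/80000 − 3/400·(0.970800))/(1+3/400) = 4771/5000 ≈ 0.954200
step 3 [1.5y] zero: DF = P = 9379/10000 ≈ 0.937900
step 4 [2y] zero: DF = P = 911/1000 ≈ 0.911000
step 5 [2.5y] bond c/2=1/40: DF=(197117/200000 − 1/40·(0.970800+0.954200+0.937900+0.911000))/(1+1/40) = 1739/2000 ≈ 0.869500
step 6 [3y] swap r/2=1739/54695: DF=(1 − 1739/54695·(0.970800+0.954200+0.937900+0.911000+0.869500))/(1+1739/54695) = 8261/10000 ≈ 0.826100
step 7 [3.5y] swap r/2=2041/62654: DF=(1 − 2041/62654·(0.970800+0.954200+0.937900+0.911000+0.869500+0.826100))/(1+2041/62654) = 7959/10000 ≈ 0.795900

1 1/2 2427/2500
2 1 4771/5000
3 3/2 9379/10000
4 2 911/1000
5 5/2 1739/2000
6 3 8261/10000
7 7/2 7959/10000
f(1y,3.5y) = ((4771/5000)/(7959/10000) − 1)/(5/2) = 3166/39795 ≈ 7.9558%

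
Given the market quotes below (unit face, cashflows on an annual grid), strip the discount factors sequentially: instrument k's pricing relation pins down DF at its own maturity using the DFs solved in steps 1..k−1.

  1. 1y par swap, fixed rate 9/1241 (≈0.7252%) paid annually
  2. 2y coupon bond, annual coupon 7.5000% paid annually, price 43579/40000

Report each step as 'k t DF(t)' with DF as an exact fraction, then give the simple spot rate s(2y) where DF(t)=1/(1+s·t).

1 1 1241/1250
2 2 4721/5000
s(2y) = (1/(4721/5000) − 1)/(2) = 279/9442 ≈ 2.9549%

step 1 [1y] swap r/1=9/1241: DF=(1 − 9/1241·(0))/(1+9/1241) = 1241/1250 ≈ 0.992800
step 2 [2y] bond c/1=3/40: DF=(43579/40000 − 3/40·(0.992800))/(1+3/40) = 4721/5000 ≈ 0.944200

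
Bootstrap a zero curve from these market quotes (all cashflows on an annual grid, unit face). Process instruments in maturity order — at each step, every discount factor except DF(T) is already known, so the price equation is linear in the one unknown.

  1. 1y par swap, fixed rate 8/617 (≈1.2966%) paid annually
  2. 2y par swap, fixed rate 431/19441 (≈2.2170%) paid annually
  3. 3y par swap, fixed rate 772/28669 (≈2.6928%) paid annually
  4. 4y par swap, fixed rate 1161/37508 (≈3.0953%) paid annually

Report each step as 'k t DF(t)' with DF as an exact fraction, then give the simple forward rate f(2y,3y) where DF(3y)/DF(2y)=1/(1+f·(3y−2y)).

1 1 617/625
2 2 9569/10000
3 3 2307/2500
4 4 8839/10000
f(2y,3y) = ((9569/10000)/(2307/2500) − 1)/(1) = 341/9228 ≈ 3.6953%

step 1 [1y] swap r/1=8/617: DF=(1 − 8/617·(0))/(1+8/617) = 617/625 ≈ 0.987200
step 2 [2y] swap r/1=431/19441: DF=(1 − 431/19441·(0.987200))/(1+431/19441) = 9569/10000 ≈ 0.956900
step 3 [3y] swap r/1=772/28669: DF=(1 − 772/28669·(0.987200+0.956900))/(1+772/28669) = 2307/2500 ≈ 0.922800
step 4 [4y] swap r/1=1161/37508: DF=(1 − 1161/37508·(0.987200+0.956900+0.922800))/(1+1161/37508) = 8839/10000 ≈ 0.883900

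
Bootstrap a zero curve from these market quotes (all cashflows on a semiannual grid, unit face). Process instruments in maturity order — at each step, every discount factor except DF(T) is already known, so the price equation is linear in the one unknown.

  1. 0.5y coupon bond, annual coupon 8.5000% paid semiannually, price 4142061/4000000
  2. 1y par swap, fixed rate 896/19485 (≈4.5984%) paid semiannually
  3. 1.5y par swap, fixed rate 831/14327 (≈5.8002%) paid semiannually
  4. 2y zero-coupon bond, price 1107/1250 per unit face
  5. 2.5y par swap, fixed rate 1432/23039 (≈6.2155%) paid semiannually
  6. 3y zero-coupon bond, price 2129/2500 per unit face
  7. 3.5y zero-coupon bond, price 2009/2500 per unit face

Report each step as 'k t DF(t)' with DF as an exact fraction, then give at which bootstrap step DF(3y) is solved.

step 1 [0.5y] bond c/2=17/400: DF=(4142061/4000000 − 17/400·(0))/(1+17/400) = 9933/10000 ≈ 0.993300
step 2 [1y] swap r/2=448/19485: DF=(1 − 448/19485·(0.993300))/(1+448/19485) = 597/625 ≈ 0.955200
step 3 [1.5y] swap r/2=831/28654: DF=(1 − 831/28654·(0.993300+0.955200))/(1+831/28654) = 9169/10000 ≈ 0.916900
step 4 [2y] zero: DF = P = 1107/1250 ≈ 0.885600
step 5 [2.5y] swap r/2=716/23039: DF=(1 − 716/23039·(0.993300+0.955200+0.916900+0.885600))/(1+716/23039) = 1071/1250 ≈ 0.856800
step 6 [3y] zero: DF = P = 2129/2500 ≈ 0.851600
step 7 [3.5y] zero: DF = P = 2009/2500 ≈ 0.803600

1 1/2 9933/10000
2 1 597/625
3 3/2 9169/10000
4 2 1107/1250
5 5/2 1071/1250
6 3 2129/2500
7 7/2 2009/2500
DF(3y) is solved at step 6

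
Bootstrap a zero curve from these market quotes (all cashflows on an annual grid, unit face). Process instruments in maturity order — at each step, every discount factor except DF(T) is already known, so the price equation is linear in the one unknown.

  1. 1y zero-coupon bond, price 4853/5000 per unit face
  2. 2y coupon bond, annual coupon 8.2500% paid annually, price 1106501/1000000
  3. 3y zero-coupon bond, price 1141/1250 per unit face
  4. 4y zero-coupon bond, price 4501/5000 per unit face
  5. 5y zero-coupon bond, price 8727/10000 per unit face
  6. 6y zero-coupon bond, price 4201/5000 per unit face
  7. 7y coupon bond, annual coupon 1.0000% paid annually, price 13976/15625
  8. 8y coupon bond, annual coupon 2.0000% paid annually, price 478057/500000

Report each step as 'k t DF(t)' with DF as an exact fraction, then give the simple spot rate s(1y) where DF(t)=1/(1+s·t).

1 1 4853/5000
2 2 4741/5000
3 3 1141/1250
4 4 4501/5000
5 5 8727/10000
6 6 4201/5000
7 7 8317/10000
8 8 8143/10000
s(1y) = (1/(4853/5000) − 1)/(1) = 147/4853 ≈ 3.0291%

step 1 [1y] zero: DF = P = 4853/5000 ≈ 0.970600
step 2 [2y] bond c/1=33/400: DF=(1106501/1000000 − 33/400·(0.970600))/(1+33/400) = 4741/5000 ≈ 0.948200
step 3 [3y] zero: DF = P = 1141/1250 ≈ 0.912800
step 4 [4y] zero: DF = P = 4501/5000 ≈ 0.900200
step 5 [5y] zero: DF = P = 8727/10000 ≈ 0.872700
step 6 [6y] zero: DF = P = 4201/5000 ≈ 0.840200
step 7 [7y] bond c/1=1/100: DF=(13976/15625 − 1/100·(0.970600+0.948200+0.912800+0.900200+0.872700+0.840200))/(1+1/100) = 8317/10000 ≈ 0.831700
step 8 [8y] bond c/1=1/50: DF=(478057/500000 − 1/50·(0.970600+0.948200+0.912800+0.900200+0.872700+0.840200+0.831700))/(1+1/50) = 8143/10000 ≈ 0.814300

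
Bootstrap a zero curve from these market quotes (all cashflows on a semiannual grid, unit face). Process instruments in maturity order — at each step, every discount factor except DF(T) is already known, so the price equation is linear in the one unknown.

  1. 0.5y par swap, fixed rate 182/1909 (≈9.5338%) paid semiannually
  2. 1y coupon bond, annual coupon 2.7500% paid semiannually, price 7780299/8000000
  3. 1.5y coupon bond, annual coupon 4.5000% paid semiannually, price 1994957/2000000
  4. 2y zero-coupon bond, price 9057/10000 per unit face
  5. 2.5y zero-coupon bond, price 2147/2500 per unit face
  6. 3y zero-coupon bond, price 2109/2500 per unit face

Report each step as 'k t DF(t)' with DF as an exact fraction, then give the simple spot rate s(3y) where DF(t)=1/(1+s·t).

step 1 [0.5y] swap r/2=91/1909: DF=(1 − 91/1909·(0))/(1+91/1909) = 1909/2000 ≈ 0.954500
step 2 [1y] bond c/2=11/800: DF=(7780299/8000000 − 11/800·(0.954500))/(1+11/800) = 1183/1250 ≈ 0.946400
step 3 [1.5y] bond c/2=9/400: DF=(1994957/2000000 − 9/400·(0.954500+0.946400))/(1+9/400) = 9337/10000 ≈ 0.933700
step 4 [2y] zero: DF = P = 9057/10000 ≈ 0.905700
step 5 [2.5y] zero: DF = P = 2147/2500 ≈ 0.858800
step 6 [3y] zero: DF = P = 2109/2500 ≈ 0.843600

1 1/2 1909/2000
2 1 1183/1250
3 3/2 9337/10000
4 2 9057/10000
5 5/2 2147/2500
6 3 2109/2500
s(3y) = (1/(2109/2500) − 1)/(3) = 391/6327 ≈ 6.1799%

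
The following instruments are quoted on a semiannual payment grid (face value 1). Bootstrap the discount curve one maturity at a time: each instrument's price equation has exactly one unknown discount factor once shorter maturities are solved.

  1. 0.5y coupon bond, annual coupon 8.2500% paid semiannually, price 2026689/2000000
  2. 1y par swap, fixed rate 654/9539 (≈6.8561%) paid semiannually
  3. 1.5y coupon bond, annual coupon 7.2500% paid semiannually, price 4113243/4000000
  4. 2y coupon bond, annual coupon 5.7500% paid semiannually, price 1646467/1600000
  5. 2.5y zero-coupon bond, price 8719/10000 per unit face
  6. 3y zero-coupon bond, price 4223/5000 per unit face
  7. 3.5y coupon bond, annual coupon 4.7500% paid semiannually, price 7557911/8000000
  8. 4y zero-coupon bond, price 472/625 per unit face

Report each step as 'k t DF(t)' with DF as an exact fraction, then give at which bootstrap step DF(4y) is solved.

1 1/2 2433/2500
2 1 4673/5000
3 3/2 1157/1250
4 2 9211/10000
5 5/2 8719/10000
6 3 4223/5000
7 7/2 7959/10000
8 4 472/625
DF(4y) is solved at step 8

step 1 [0.5y] bond c/2=33/800: DF=(2026689/2000000 − 33/800·(0))/(1+33/800) = 2433/2500 ≈ 0.973200
step 2 [1y] swap r/2=327/9539: DF=(1 − 327/9539·(0.973200))/(1+327/9539) = 4673/5000 ≈ 0.934600
step 3 [1.5y] bond c/2=29/800: DF=(4113243/4000000 − 29/800·(0.973200+0.934600))/(1+29/800) = 1157/1250 ≈ 0.925600
step 4 [2y] bond c/2=23/800: DF=(1646467/1600000 − 23/800·(0.973200+0.934600+0.925600))/(1+23/800) = 9211/10000 ≈ 0.921100
step 5 [2.5y] zero: DF = P = 8719/10000 ≈ 0.871900
step 6 [3y] zero: DF = P = 4223/5000 ≈ 0.844600
step 7 [3.5y] bond c/2=19/800: DF=(7557911/8000000 − 19/800·(0.973200+0.934600+0.925600+0.921100+0.871900+0.844600))/(1+19/800) = 7959/10000 ≈ 0.795900
step 8 [4y] zero: DF = P = 472/625 ≈ 0.755200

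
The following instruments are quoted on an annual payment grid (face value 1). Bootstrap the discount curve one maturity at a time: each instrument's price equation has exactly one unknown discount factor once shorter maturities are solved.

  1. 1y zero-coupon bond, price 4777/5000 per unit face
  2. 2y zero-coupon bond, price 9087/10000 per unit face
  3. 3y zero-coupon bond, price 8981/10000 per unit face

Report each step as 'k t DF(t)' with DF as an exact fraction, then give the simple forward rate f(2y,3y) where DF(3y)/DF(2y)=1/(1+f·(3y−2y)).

1 1 4777/5000
2 2 9087/10000
3 3 8981/10000
f(2y,3y) = ((9087/10000)/(8981/10000) − 1)/(1) = 106/8981 ≈ 1.1803%

step 1 [1y] zero: DF = P = 4777/5000 ≈ 0.955400
step 2 [2y] zero: DF = P = 9087/10000 ≈ 0.908700
step 3 [3y] zero: DF = P = 8981/10000 ≈ 0.898100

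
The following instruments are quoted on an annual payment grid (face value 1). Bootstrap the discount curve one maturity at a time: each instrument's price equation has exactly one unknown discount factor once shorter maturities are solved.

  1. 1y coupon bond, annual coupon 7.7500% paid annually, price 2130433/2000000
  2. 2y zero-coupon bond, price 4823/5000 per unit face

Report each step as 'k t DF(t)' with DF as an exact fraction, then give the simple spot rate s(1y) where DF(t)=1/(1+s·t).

1 1 4943/5000
2 2 4823/5000
s(1y) = (1/(4943/5000) − 1)/(1) = 57/4943 ≈ 1.1531%

step 1 [1y] bond c/1=31/400: DF=(2130433/2000000 − 31/400·(0))/(1+31/400) = 4943/5000 ≈ 0.988600
step 2 [2y] zero: DF = P = 4823/5000 ≈ 0.964600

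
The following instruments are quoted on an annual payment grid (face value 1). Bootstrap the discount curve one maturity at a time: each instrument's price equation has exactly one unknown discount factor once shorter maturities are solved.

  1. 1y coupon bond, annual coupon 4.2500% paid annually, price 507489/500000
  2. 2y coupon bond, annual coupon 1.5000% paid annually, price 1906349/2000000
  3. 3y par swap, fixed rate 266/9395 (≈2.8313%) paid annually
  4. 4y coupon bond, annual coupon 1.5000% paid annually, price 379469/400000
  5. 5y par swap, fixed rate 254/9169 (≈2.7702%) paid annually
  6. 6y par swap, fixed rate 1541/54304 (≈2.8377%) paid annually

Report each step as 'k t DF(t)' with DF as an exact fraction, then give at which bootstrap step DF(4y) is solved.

step 1 [1y] bond c/1=17/400: DF=(507489/500000 − 17/400·(0))/(1+17/400) = 1217/1250 ≈ 0.973600
step 2 [2y] bond c/1=3/200: DF=(1906349/2000000 − 3/200·(0.973600))/(1+3/200) = 9247/10000 ≈ 0.924700
step 3 [3y] swap r/1=266/9395: DF=(1 − 266/9395·(0.973600+0.924700))/(1+266/9395) = 4601/5000 ≈ 0.920200
step 4 [4y] bond c/1=3/200: DF=(379469/400000 − 3/200·(0.973600+0.924700+0.920200))/(1+3/200) = 893/1000 ≈ 0.893000
step 5 [5y] swap r/1=254/9169: DF=(1 − 254/9169·(0.973600+0.924700+0.920200+0.893000))/(1+254/9169) = 873/1000 ≈ 0.873000
step 6 [6y] swap r/1=1541/54304: DF=(1 − 1541/54304·(0.973600+0.924700+0.920200+0.893000+0.873000))/(1+1541/54304) = 8459/10000 ≈ 0.845900

1 1 1217/1250
2 2 9247/10000
3 3 4601/5000
4 4 893/1000
5 5 873/1000
6 6 8459/10000
DF(4y) is solved at step 4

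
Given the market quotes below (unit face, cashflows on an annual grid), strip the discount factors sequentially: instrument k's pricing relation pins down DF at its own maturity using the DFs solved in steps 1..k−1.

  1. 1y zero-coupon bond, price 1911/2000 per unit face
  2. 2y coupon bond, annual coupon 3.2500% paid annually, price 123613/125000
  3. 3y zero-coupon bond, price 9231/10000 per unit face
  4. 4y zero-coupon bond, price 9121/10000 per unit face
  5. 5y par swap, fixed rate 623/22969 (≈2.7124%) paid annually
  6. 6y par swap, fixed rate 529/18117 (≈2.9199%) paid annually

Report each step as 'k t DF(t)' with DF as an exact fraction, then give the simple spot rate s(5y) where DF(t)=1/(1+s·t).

1 1 1911/2000
2 2 9277/10000
3 3 9231/10000
4 4 9121/10000
5 5 4377/5000
6 6 8413/10000
s(5y) = (1/(4377/5000) − 1)/(5) = 623/21885 ≈ 2.8467%

step 1 [1y] zero: DF = P = 1911/2000 ≈ 0.955500
step 2 [2y] bond c/1=13/400: DF=(123613/125000 − 13/400·(0.955500))/(1+13/400) = 9277/10000 ≈ 0.927700
step 3 [3y] zero: DF = P = 9231/10000 ≈ 0.923100
step 4 [4y] zero: DF = P = 9121/10000 ≈ 0.912100
step 5 [5y] swap r/1=623/22969: DF=(1 − 623/22969·(0.955500+0.927700+0.923100+0.912100))/(1+623/22969) = 4377/5000 ≈ 0.875400
step 6 [6y] swap r/1=529/18117: DF=(1 − 529/18117·(0.955500+0.927700+0.923100+0.912100+0.875400))/(1+529/18117) = 8413/10000 ≈ 0.841300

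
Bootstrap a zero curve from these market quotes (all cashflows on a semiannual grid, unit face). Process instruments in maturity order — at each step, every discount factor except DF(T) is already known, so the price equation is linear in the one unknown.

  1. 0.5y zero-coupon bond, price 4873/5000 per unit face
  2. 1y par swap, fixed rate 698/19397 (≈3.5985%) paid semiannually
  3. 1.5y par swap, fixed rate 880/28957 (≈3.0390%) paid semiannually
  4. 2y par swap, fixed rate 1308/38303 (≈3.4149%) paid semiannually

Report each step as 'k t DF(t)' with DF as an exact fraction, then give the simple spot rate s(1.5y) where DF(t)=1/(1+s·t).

step 1 [0.5y] zero: DF = P = 4873/5000 ≈ 0.974600
step 2 [1y] swap r/2=349/19397: DF=(1 − 349/19397·(0.974600))/(1+349/19397) = 9651/10000 ≈ 0.965100
step 3 [1.5y] swap r/2=440/28957: DF=(1 − 440/28957·(0.974600+0.965100))/(1+440/28957) = 239/250 ≈ 0.956000
step 4 [2y] swap r/2=654/38303: DF=(1 − 654/38303·(0.974600+0.965100+0.956000))/(1+654/38303) = 4673/5000 ≈ 0.934600

1 1/2 4873/5000
2 1 9651/10000
3 3/2 239/250
4 2 4673/5000
s(1.5y) = (1/(239/250) − 1)/(3/2) = 22/717 ≈ 3.0683%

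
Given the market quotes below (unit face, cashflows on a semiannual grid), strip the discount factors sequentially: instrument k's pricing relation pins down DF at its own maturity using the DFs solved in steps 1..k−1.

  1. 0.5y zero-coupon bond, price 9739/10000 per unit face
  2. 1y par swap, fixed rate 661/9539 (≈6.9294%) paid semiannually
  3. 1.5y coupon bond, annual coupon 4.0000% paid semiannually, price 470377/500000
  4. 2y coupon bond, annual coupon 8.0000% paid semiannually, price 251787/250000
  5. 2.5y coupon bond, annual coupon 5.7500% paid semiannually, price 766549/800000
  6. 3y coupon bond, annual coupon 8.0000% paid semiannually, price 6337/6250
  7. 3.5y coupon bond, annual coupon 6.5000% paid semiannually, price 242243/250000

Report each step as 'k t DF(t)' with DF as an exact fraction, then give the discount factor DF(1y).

step 1 [0.5y] zero: DF = P = 9739/10000 ≈ 0.973900
step 2 [1y] swap r/2=661/19078: DF=(1 − 661/19078·(0.973900))/(1+661/19078) = 9339/10000 ≈ 0.933900
step 3 [1.5y] bond c/2=1/50: DF=(470377/500000 − 1/50·(0.973900+0.933900))/(1+1/50) = 8849/10000 ≈ 0.884900
step 4 [2y] bond c/2=1/25: DF=(251787/250000 − 1/25·(0.973900+0.933900+0.884900))/(1+1/25) = 861/1000 ≈ 0.861000
step 5 [2.5y] bond c/2=23/800: DF=(766549/800000 − 23/800·(0.973900+0.933900+0.884900+0.861000))/(1+23/800) = 8293/10000 ≈ 0.829300
step 6 [3y] bond c/2=1/25: DF=(6337/6250 − 1/25·(0.973900+0.933900+0.884900+0.861000+0.829300))/(1+1/25) = 321/400 ≈ 0.802500
step 7 [3.5y] bond c/2=13/400: DF=(242243/250000 − 13/400·(0.973900+0.933900+0.884900+0.861000+0.829300+0.802500))/(1+13/400) = 7721/10000 ≈ 0.772100

1 1/2 9739/10000
2 1 9339/10000
3 3/2 8849/10000
4 2 861/1000
5 5/2 8293/10000
6 3 321/400
7 7/2 7721/10000
DF(1y) = 9339/10000 ≈ 0.933900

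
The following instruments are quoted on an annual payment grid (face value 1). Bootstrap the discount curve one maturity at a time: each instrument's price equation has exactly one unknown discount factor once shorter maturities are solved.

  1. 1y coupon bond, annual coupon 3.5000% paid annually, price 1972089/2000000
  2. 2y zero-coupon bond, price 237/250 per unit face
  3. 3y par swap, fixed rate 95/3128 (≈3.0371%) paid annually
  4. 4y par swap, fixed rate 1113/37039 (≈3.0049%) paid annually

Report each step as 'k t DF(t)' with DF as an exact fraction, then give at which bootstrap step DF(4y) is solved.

step 1 [1y] bond c/1=7/200: DF=(1972089/2000000 − 7/200·(0))/(1+7/200) = 9527/10000 ≈ 0.952700
step 2 [2y] zero: DF = P = 237/250 ≈ 0.948000
step 3 [3y] swap r/1=95/3128: DF=(1 − 95/3128·(0.952700+0.948000))/(1+95/3128) = 1829/2000 ≈ 0.914500
step 4 [4y] swap r/1=1113/37039: DF=(1 − 1113/37039·(0.952700+0.948000+0.914500))/(1+1113/37039) = 8887/10000 ≈ 0.888700

1 1 9527/10000
2 2 237/250
3 3 1829/2000
4 4 8887/10000
DF(4y) is solved at step 4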